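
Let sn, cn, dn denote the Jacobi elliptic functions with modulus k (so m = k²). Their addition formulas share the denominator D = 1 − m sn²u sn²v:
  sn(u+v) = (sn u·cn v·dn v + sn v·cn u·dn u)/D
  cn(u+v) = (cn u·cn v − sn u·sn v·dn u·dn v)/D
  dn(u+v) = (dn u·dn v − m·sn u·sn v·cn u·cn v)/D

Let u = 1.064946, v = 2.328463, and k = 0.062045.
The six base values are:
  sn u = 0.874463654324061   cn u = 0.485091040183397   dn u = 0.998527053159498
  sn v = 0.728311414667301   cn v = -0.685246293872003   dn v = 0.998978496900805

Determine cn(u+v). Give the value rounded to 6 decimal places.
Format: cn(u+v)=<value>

cn(u+v)=-0.969214

m = k² = 0.003849582025
D = 1 − m·sn²u·sn²v = 0.9984385382938775
cn(u+v) = (cn u·cn v − sn u·sn v·dn u·dn v)/D = -0.967700986976962/0.9984385382938775 = -0.9692143781134094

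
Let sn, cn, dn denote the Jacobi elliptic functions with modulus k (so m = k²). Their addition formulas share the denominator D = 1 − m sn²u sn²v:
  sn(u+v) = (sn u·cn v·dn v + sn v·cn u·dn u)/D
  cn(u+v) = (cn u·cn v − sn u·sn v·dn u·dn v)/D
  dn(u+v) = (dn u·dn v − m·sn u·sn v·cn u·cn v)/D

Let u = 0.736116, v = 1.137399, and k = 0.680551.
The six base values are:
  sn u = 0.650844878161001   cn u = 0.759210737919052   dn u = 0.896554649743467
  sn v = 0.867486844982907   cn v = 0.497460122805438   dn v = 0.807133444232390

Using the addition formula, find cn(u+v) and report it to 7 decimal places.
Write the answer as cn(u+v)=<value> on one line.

m = k² = 0.463149663601
D = 1 − m·sn²u·sn²v = 0.8523606477006492
cn(u+v) = (cn u·cn v − sn u·sn v·dn u·dn v)/D = -0.03088919338900257/0.8523606477006492 = -0.03623958176897313

cn(u+v)=-0.0362396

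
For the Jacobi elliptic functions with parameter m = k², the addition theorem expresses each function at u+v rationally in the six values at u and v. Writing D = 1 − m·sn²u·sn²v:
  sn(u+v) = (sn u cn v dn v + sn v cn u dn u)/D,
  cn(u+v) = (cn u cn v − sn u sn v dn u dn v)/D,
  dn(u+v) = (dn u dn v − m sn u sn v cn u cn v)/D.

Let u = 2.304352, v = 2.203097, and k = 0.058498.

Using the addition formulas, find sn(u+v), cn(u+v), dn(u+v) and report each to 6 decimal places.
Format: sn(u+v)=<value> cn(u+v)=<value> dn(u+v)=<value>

sn u = 0.744402881428652, cn u = -0.667730746724097, dn u = 0.9990514195664436
sn v = 0.8080240576776029, cn v = -0.5891494905490642, dn v = 0.9988822532727065
m = k² = 0.003422016004
D = 1 − m·sn²u·sn²v = 0.9987619256954083
sn(u+v) = (sn u·cn v·dn v + sn v·cn u·dn u)/D = -0.9771050821732856/0.9987619256954083 = -0.9783163104590279
cn(u+v) = (cn u·cn v − sn u·sn v·dn u·dn v)/D = -0.206859958933422/0.9987619256954083 = -0.2071163844070163
dn(u+v) = (dn u·dn v − m·sn u·sn v·cn u·cn v)/D = 0.9971250012020792/0.9987619256954083 = 0.9983610463602831

sn(u+v)=-0.978316 cn(u+v)=-0.207116 dn(u+v)=0.998361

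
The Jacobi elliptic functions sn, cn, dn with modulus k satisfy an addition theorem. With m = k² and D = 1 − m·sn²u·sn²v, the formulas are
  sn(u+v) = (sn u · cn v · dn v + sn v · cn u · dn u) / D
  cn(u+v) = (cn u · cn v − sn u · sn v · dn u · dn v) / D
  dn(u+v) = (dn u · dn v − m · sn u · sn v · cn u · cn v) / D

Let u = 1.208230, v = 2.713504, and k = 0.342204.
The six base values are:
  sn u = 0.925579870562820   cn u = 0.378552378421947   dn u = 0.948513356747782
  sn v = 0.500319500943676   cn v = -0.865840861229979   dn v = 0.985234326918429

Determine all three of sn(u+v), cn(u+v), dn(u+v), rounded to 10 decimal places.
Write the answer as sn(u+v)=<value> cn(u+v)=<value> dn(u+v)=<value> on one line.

sn(u+v)=-0.6256372964 cn(u+v)=-0.7801140772 dn(u+v)=0.9768127151

m = k² = 0.117103577616
D = 1 − m·sn²u·sn²v = 0.9748873336359104
sn(u+v) = (sn u·cn v·dn v + sn v·cn u·dn u)/D = -0.6099258756907329/0.9748873336359104 = -0.625637296379646
cn(u+v) = (cn u·cn v − sn u·sn v·dn u·dn v)/D = -0.7605233326115823/0.9748873336359104 = -0.7801140771571597
dn(u+v) = (dn u·dn v − m·sn u·sn v·cn u·cn v)/D = 0.9522823432575058/0.9748873336359104 = 0.9768127150712917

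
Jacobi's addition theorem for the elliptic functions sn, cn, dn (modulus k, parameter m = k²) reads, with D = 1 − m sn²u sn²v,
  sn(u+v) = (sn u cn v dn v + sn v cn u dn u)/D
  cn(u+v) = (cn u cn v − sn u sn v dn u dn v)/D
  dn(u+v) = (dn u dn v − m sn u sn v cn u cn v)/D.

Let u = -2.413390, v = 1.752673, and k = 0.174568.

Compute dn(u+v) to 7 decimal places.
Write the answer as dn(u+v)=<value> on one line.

dn(u+v)=0.9942650

sn u = -0.6820956708464094, cn u = -0.7312629457401672, dn u = 0.9928856129799832
sn v = 0.986068162147269, cn v = -0.1663417554299196, dn v = 0.9850732032567971
m = k² = 0.030473986624
D = 1 − m·sn²u·sn²v = 0.9862141441765306
dn(u+v) = (dn u·dn v − m·sn u·sn v·cn u·cn v)/D = 0.9805582068374766/0.9862141441765306 = 0.9942650007886709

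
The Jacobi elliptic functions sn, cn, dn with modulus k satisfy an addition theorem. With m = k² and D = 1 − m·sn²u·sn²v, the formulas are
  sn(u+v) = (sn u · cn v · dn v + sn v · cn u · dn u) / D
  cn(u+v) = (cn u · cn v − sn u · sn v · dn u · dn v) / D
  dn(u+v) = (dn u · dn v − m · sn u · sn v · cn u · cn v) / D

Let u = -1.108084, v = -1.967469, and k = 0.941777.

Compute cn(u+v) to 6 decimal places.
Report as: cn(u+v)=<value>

cn(u+v)=-0.193946

sn u = -0.8148583210901475, cn u = 0.5796601733344685, dn u = 0.641150907568655
sn v = -0.9811619092022355, cn v = 0.1931872354236276, dn v = 0.3823061460946687
m = k² = 0.886943917729
D = 1 − m·sn²u·sn²v = 0.4330539567220003
cn(u+v) = (cn u·cn v − sn u·sn v·dn u·dn v)/D = -0.08398918939569113/0.4330539567220003 = -0.1939462464018269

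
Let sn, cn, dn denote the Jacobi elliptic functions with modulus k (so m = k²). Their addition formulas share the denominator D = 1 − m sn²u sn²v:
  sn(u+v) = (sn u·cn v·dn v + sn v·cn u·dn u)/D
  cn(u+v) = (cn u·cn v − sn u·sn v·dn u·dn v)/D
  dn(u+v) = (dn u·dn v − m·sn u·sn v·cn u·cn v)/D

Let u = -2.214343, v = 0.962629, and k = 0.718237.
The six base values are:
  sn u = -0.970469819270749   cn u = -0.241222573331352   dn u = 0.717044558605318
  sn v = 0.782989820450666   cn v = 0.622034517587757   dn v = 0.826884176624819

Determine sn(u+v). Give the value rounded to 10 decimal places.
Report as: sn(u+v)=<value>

sn(u+v)=-0.9037985143

m = k² = 0.515864388169
D = 1 − m·sn²u·sn²v = 0.7021402316335954
sn(u+v) = (sn u·cn v·dn v + sn v·cn u·dn u)/D = -0.6345932981822807/0.7021402316335954 = -0.9037985143022493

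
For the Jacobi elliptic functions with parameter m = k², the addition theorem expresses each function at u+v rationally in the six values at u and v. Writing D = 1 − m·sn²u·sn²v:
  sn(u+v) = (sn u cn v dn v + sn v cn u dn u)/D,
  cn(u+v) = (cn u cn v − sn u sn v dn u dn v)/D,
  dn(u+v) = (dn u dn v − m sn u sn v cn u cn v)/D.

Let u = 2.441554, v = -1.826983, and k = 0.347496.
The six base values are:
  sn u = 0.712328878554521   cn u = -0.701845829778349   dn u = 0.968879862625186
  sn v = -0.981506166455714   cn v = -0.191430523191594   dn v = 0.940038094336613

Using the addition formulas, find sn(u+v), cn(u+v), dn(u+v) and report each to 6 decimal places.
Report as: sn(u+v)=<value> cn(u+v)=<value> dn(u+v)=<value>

sn(u+v)=0.573070 cn(u+v)=0.819507 dn(u+v)=0.979971

m = k² = 0.120753470016
D = 1 − m·sn²u·sn²v = 0.9409735332771375
sn(u+v) = (sn u·cn v·dn v + sn v·cn u·dn u)/D = 0.539243409857668/0.9409735332771375 = 0.5730696887718402
cn(u+v) = (cn u·cn v − sn u·sn v·dn u·dn v)/D = 0.7711340578998799/0.9409735332771375 = 0.8195066392720355
dn(u+v) = (dn u·dn v − m·sn u·sn v·cn u·cn v)/D = 0.922126932208642/0.9409735332771375 = 0.9799711677300229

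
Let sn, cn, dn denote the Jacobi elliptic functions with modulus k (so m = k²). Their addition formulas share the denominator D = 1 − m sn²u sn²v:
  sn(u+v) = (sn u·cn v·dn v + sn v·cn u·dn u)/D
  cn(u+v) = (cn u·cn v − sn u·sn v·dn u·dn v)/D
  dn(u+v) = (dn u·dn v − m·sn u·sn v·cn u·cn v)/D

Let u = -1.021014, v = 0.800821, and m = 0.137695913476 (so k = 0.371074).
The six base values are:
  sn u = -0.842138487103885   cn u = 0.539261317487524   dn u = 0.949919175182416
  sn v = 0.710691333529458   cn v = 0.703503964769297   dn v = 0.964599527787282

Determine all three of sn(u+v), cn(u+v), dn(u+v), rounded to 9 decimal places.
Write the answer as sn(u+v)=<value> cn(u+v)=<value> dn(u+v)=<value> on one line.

m = k² = 0.137695913476
D = 1 − m·sn²u·sn²v = 0.9506769275416991
sn(u+v) = (sn u·cn v·dn v + sn v·cn u·dn u)/D = -0.2074198823093259/0.9506769275416991 = -0.2181812520113232
cn(u+v) = (cn u·cn v − sn u·sn v·dn u·dn v)/D = 0.927773470725969/0.9506769275416991 = 0.9759082647824904
dn(u+v) = (dn u·dn v − m·sn u·sn v·cn u·cn v)/D = 0.9475560818396427/0.9506769275416991 = 0.9967172384101858

sn(u+v)=-0.218181252 cn(u+v)=0.975908265 dn(u+v)=0.996717238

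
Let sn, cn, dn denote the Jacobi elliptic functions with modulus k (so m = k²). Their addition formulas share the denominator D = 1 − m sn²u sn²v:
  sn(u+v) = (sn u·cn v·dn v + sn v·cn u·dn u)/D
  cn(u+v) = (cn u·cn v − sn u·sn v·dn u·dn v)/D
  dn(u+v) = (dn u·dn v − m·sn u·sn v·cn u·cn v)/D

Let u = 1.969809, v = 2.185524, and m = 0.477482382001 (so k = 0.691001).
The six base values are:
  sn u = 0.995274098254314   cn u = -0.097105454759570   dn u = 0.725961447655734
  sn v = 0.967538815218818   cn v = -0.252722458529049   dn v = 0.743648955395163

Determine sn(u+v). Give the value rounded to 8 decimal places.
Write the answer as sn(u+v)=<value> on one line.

sn(u+v)=-0.45807966

m = k² = 0.477482382001
D = 1 − m·sn²u·sn²v = 0.5572286118240674
sn(u+v) = (sn u·cn v·dn v + sn v·cn u·dn u)/D = -0.2552550927228594/0.5572286118240674 = -0.4580796594189434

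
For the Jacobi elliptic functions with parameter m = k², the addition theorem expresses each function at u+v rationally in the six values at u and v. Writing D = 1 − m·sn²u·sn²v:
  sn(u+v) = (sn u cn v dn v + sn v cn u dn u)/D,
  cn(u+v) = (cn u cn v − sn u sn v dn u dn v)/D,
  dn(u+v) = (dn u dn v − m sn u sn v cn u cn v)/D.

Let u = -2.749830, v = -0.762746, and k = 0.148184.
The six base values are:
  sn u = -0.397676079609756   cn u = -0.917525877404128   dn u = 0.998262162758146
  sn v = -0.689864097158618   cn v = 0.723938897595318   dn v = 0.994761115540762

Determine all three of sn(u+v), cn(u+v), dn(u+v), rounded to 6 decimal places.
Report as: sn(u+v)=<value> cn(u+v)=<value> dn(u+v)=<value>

m = k² = 0.021958497856
D = 1 − m·sn²u·sn²v = 0.9983473204556057
sn(u+v) = (sn u·cn v·dn v + sn v·cn u·dn u)/D = 0.3454832218398231/0.9983473204556057 = 0.3460551400910842
cn(u+v) = (cn u·cn v − sn u·sn v·dn u·dn v)/D = -0.936663608606667/0.9983473204556057 = -0.9382141759835758
dn(u+v) = (dn u·dn v − m·sn u·sn v·cn u·cn v)/D = 0.9970338186122066/0.9983473204556057 = 0.9986843237654009

sn(u+v)=0.346055 cn(u+v)=-0.938214 dn(u+v)=0.998684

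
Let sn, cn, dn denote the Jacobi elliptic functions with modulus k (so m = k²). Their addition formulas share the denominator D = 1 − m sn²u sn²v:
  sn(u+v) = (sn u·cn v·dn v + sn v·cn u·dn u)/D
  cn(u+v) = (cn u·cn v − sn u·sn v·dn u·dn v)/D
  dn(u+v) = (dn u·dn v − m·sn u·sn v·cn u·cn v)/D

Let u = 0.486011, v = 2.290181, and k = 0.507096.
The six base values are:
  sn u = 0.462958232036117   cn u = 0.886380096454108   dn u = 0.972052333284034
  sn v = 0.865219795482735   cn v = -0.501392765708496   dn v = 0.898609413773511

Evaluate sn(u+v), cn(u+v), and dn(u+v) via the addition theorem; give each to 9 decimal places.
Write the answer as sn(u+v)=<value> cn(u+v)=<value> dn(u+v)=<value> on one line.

sn(u+v)=0.559996218 cn(u+v)=-0.828495163 dn(u+v)=0.958832620

m = k² = 0.257146353216
D = 1 − m·sn²u·sn²v = 0.9587411721459099
sn(u+v) = (sn u·cn v·dn v + sn v·cn u·dn u)/D = 0.5368914306984007/0.9587411721459099 = 0.5599962182668126
cn(u+v) = (cn u·cn v − sn u·sn v·dn u·dn v)/D = -0.7943124239304945/0.9587411721459099 = -0.8284951632489283
dn(u+v) = (dn u·dn v − m·sn u·sn v·cn u·cn v)/D = 0.9192723097933957/0.9587411721459099 = 0.9588326197943782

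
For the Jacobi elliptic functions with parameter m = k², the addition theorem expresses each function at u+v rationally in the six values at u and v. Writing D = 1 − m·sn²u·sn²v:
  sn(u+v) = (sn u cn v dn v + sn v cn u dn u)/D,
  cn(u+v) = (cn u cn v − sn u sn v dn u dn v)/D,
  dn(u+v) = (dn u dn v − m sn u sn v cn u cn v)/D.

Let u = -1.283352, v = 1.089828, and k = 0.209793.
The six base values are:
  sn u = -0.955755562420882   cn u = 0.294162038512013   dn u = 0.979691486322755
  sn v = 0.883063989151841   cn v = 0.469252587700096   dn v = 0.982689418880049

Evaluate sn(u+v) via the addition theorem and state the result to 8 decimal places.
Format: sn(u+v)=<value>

sn(u+v)=-0.19226652

m = k² = 0.044013102849
D = 1 − m·sn²u·sn²v = 0.9686483786810092
sn(u+v) = (sn u·cn v·dn v + sn v·cn u·dn u)/D = -0.1862386505992231/0.9686483786810092 = -0.1922665176530011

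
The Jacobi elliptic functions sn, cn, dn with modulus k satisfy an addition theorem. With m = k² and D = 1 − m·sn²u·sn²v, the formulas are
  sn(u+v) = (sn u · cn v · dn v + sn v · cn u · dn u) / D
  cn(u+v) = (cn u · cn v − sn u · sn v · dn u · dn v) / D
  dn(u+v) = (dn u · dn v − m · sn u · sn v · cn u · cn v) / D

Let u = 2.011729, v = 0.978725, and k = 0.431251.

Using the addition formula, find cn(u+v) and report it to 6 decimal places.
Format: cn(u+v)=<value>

cn(u+v)=-0.951154

sn u = 0.9475653160165304, cn u = -0.3195621565243495, dn u = 0.912696326502348
sn v = 0.8162060889637041, cn v = 0.5777608677805844, dn v = 0.9360038764210752
m = k² = 0.185977425001
D = 1 − m·sn²u·sn²v = 0.8887555886199323
cn(u+v) = (cn u·cn v − sn u·sn v·dn u·dn v)/D = -0.8453436366928084/0.8887555886199323 = -0.9511542290332775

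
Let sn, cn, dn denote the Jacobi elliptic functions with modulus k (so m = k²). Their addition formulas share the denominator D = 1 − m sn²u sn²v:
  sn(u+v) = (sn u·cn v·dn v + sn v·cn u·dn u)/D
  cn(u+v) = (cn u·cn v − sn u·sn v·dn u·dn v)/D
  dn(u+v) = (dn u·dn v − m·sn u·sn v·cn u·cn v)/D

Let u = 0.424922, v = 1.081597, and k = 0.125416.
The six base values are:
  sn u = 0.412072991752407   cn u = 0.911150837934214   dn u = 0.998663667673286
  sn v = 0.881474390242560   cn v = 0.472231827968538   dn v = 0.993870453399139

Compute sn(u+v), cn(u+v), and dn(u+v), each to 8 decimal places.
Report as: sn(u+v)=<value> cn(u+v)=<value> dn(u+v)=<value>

sn(u+v)=0.99755424 cn(u+v)=0.06989656 dn(u+v)=0.99214297

m = k² = 0.015729173056
D = 1 − m·sn²u·sn²v = 0.997924734862325
sn(u+v) = (sn u·cn v·dn v + sn v·cn u·dn u)/D = 0.9954840550579516/0.997924734862325 = 0.9975542446047195
cn(u+v) = (cn u·cn v − sn u·sn v·dn u·dn v)/D = 0.06975150590072522/0.997924734862325 = 0.06989655979451018
dn(u+v) = (dn u·dn v − m·sn u·sn v·cn u·cn v)/D = 0.990084009958797/0.997924734862325 = 0.9921429696753536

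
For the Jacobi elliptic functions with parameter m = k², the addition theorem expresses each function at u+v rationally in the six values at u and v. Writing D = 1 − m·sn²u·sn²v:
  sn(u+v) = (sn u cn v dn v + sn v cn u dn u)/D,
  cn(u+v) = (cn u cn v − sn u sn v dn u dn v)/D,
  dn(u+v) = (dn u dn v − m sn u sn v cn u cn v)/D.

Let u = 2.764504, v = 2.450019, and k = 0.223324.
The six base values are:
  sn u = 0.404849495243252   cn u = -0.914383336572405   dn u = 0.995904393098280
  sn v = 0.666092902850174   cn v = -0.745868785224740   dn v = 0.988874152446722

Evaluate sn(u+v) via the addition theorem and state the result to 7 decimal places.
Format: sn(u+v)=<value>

m = k² = 0.049873608976
D = 1 − m·sn²u·sn²v = 0.9963731665470671
sn(u+v) = (sn u·cn v·dn v + sn v·cn u·dn u)/D = -0.9051747523217743/0.9963731665470671 = -0.9084696203317668

sn(u+v)=-0.9084696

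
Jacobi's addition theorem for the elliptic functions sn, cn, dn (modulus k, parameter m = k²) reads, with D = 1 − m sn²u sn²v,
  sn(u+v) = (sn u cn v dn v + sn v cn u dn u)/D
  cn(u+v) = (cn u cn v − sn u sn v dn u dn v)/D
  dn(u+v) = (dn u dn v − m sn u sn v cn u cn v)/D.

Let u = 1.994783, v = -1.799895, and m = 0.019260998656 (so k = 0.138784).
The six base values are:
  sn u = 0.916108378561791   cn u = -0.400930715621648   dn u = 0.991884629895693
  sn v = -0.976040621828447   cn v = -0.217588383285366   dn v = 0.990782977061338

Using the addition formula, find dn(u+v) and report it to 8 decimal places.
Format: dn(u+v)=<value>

dn(u+v)=0.99963885

m = k² = 0.019260998656
D = 1 − m·sn²u·sn²v = 0.9846004405370926
dn(u+v) = (dn u·dn v − m·sn u·sn v·cn u·cn v)/D = 0.9842448515120675/0.9846004405370926 = 0.9996388494150672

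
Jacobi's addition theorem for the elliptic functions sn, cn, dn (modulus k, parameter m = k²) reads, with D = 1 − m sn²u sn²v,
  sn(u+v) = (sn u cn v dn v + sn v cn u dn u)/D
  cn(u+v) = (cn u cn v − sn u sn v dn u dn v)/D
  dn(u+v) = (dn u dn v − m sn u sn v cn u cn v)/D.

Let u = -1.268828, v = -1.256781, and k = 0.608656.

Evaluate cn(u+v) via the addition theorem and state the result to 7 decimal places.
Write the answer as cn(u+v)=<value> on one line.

cn(u+v)=-0.5892634

sn u = -0.9236272595768506, cn u = 0.3832919062106023, dn u = 0.8270208337585133
sn v = -0.9197589386854098, cn v = 0.3924837508844011, dn v = 0.8286164096020914
m = k² = 0.370462126336
D = 1 − m·sn²u·sn²v = 0.7326468326292889
cn(u+v) = (cn u·cn v − sn u·sn v·dn u·dn v)/D = -0.4317219795647033/0.7326468326292889 = -0.5892634217981391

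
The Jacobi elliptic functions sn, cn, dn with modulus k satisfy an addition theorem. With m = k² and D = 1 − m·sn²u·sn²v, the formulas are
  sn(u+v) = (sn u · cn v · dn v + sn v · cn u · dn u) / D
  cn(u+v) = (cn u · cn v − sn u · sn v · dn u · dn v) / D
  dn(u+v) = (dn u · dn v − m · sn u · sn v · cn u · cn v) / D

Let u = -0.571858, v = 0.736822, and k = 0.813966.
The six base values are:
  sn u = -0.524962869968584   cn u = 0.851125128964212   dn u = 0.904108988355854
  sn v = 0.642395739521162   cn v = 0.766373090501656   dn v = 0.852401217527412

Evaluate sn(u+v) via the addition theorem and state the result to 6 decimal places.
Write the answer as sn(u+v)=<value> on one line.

m = k² = 0.662540649156
D = 1 − m·sn²u·sn²v = 0.9246514312143134
sn(u+v) = (sn u·cn v·dn v + sn v·cn u·dn u)/D = 0.1513940118581284/0.9246514312143134 = 0.1637309009074995

sn(u+v)=0.163731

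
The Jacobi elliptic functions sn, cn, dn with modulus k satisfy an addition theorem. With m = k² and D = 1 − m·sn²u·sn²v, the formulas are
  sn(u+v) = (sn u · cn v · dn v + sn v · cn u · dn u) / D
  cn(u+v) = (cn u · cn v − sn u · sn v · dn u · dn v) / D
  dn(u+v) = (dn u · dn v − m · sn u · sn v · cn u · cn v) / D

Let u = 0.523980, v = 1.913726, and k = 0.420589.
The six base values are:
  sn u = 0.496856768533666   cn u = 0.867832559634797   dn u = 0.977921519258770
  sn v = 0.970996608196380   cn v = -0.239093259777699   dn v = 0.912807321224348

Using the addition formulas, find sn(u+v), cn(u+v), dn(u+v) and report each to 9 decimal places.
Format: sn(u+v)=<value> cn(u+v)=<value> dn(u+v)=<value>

sn(u+v)=0.746350286 cn(u+v)=-0.665553342 dn(u+v)=0.949453828

m = k² = 0.176895106921
D = 1 − m·sn²u·sn²v = 0.9588268905493344
sn(u+v) = (sn u·cn v·dn v + sn v·cn u·dn u)/D = 0.7156207236803117/0.9588268905493344 = 0.7463502856811992
cn(u+v) = (cn u·cn v − sn u·sn v·dn u·dn v)/D = -0.6381504414162638/0.9588268905493344 = -0.6655533420121879
dn(u+v) = (dn u·dn v − m·sn u·sn v·cn u·cn v)/D = 0.9103618613406079/0.9588268905493344 = 0.9494538277071477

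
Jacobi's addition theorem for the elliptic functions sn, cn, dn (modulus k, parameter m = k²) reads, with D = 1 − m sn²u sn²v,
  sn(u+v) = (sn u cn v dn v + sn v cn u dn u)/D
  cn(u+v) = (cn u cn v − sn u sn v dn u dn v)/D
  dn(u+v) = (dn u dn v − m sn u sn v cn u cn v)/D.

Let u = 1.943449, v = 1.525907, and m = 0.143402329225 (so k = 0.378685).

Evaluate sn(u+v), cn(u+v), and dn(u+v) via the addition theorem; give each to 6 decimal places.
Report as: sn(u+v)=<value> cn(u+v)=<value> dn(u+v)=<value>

sn(u+v)=-0.203400 cn(u+v)=-0.979096 dn(u+v)=0.997029

sn u = 0.9585973392345806, cn u = -0.2847650631878538, dn u = 0.931786632928574
sn v = 0.9951658037087043, cn v = 0.09820907864759009, dn v = 0.9262725244533059
m = k² = 0.143402329225
D = 1 − m·sn²u·sn²v = 0.8694972894059964
sn(u+v) = (sn u·cn v·dn v + sn v·cn u·dn u)/D = -0.1768555338190488/0.8694972894059964 = -0.2033997529076473
cn(u+v) = (cn u·cn v − sn u·sn v·dn u·dn v)/D = -0.8513211241605334/0.8694972894059964 = -0.9790957769887009
dn(u+v) = (dn u·dn v − m·sn u·sn v·cn u·cn v)/D = 0.866914191521717/0.8694972894059964 = 0.9970292053629701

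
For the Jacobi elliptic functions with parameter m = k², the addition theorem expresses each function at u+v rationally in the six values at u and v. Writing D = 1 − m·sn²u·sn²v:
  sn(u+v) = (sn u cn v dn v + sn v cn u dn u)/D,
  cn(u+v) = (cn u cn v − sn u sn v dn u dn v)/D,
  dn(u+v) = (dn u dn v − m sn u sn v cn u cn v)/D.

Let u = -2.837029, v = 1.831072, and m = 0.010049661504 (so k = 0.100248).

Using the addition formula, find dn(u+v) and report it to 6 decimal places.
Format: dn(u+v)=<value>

sn u = -0.3073923127535011, cn u = -0.9515828739842126, dn u = 0.999525090802328
sn v = 0.9676523820574694, cn v = -0.2522872717726862, dn v = 0.9952838731083072
m = k² = 0.010049661504
D = 1 − m·sn²u·sn²v = 0.9991108476533092
dn(u+v) = (dn u·dn v − m·sn u·sn v·cn u·cn v)/D = 0.9955288421993955/0.9991108476533092 = 0.9964148067631064

dn(u+v)=0.996415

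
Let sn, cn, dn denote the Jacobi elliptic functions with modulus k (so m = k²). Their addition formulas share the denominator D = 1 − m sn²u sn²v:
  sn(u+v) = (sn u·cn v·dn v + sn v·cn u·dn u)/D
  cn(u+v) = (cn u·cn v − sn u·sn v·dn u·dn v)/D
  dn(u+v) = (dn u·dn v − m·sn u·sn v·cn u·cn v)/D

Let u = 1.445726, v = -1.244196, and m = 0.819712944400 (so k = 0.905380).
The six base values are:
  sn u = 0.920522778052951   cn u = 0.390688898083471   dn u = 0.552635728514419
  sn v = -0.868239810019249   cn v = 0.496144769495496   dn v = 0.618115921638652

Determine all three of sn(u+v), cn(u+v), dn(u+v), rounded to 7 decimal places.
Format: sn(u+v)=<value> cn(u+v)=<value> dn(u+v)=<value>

sn(u+v)=0.1990835 cn(u+v)=0.9799825 dn(u+v)=0.9836215

m = k² = 0.8197129444
D = 1 − m·sn²u·sn²v = 0.4763871909132779
sn(u+v) = (sn u·cn v·dn v + sn v·cn u·dn u)/D = 0.09484082600824725/0.4763871909132779 = 0.1990834930436075
cn(u+v) = (cn u·cn v − sn u·sn v·dn u·dn v)/D = 0.4668511255082472/0.4763871909132779 = 0.9799825318838882
dn(u+v) = (dn u·dn v − m·sn u·sn v·cn u·cn v)/D = 0.4685846948001691/0.4763871909132779 = 0.9836215241258888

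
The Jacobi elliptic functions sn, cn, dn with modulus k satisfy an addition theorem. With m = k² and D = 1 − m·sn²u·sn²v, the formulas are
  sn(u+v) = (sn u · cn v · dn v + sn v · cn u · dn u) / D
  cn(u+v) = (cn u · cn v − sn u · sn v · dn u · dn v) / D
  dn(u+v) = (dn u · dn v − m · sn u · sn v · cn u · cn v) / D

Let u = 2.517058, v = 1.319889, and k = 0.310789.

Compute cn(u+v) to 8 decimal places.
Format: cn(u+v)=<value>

sn u = 0.6440047486631342, cn u = -0.7650214923120352, dn u = 0.9797653499126089
sn v = 0.9618783047542604, cn v = 0.2734778361093822, dn v = 0.9542715342402773
m = k² = 0.096589802521
D = 1 − m·sn²u·sn²v = 0.962936222833576
cn(u+v) = (cn u·cn v − sn u·sn v·dn u·dn v)/D = -0.7883826699664857/0.962936222833576 = -0.818727815271668

cn(u+v)=-0.81872782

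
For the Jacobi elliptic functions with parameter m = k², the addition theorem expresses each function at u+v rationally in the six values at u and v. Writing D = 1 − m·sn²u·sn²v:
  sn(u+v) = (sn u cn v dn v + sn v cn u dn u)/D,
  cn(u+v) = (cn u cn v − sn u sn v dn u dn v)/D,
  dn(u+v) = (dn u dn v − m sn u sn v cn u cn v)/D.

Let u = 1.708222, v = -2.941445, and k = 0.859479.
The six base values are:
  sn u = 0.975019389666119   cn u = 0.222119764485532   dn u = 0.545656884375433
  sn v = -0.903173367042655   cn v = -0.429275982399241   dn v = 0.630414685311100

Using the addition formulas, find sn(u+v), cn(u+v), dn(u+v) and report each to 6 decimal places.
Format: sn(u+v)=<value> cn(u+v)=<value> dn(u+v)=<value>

sn(u+v)=-0.873991 cn(u+v)=0.485942 dn(u+v)=0.660101

m = k² = 0.738704151441
D = 1 − m·sn²u·sn²v = 0.4271521472711029
sn(u+v) = (sn u·cn v·dn v + sn v·cn u·dn u)/D = -0.3733272601483907/0.4271521472711029 = -0.8739912991973071
cn(u+v) = (cn u·cn v − sn u·sn v·dn u·dn v)/D = 0.207570984842318/0.4271521472711029 = 0.4859415694581018
dn(u+v) = (dn u·dn v − m·sn u·sn v·cn u·cn v)/D = 0.2819634082445979/0.4271521472711029 = 0.6601006457440156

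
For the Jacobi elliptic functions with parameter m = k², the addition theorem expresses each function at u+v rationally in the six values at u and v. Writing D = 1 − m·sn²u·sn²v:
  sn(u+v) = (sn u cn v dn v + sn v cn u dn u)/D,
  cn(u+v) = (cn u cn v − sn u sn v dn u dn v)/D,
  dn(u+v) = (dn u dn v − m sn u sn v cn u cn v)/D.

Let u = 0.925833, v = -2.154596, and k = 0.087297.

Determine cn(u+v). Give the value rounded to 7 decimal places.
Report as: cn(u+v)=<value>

sn u = 0.7986114204919788, cn u = 0.6018469897405684, dn u = 0.9975668529957807
sn v = -0.8371149393153046, cn v = -0.5470270362378206, dn v = 0.9973262560654414
m = k² = 0.007620766209
D = 1 − m·sn²u·sn²v = 0.9965940375434145
cn(u+v) = (cn u·cn v − sn u·sn v·dn u·dn v)/D = 0.3358932174238184/0.9965940375434145 = 0.3370411669848927

cn(u+v)=0.3370412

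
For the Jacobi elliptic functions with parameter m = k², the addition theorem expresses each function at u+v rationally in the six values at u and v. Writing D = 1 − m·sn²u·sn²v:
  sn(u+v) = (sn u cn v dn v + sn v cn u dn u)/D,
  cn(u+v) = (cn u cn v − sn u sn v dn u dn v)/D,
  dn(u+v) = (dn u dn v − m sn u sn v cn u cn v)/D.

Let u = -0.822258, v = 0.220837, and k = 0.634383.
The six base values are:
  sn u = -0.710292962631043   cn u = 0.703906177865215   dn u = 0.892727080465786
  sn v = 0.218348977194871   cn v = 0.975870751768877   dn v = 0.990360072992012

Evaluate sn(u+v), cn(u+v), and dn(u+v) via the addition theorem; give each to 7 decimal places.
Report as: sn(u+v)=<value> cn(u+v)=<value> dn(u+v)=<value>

sn(u+v)=-0.5546314 cn(u+v)=0.8320961 dn(u+v)=0.9360569

m = k² = 0.402441790689
D = 1 − m·sn²u·sn²v = 0.990319887151514
sn(u+v) = (sn u·cn v·dn v + sn v·cn u·dn u)/D = -0.5492625249695142/0.990319887151514 = -0.5546314197015411
cn(u+v) = (cn u·cn v − sn u·sn v·dn u·dn v)/D = 0.8240413566999542/0.990319887151514 = 0.8320961412480249
dn(u+v) = (dn u·dn v − m·sn u·sn v·cn u·cn v)/D = 0.9269957325563177/0.990319887151514 = 0.9360568686777185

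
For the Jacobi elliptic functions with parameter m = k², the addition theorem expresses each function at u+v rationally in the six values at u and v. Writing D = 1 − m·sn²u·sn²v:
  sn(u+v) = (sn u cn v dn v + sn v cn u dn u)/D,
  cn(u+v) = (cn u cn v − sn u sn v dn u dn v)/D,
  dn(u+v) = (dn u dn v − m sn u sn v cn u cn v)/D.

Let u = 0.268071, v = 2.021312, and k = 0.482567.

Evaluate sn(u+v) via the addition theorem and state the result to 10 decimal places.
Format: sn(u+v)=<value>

sn u = 0.2641616340453359, cn u = 0.9644784243820584, dn u = 0.9918416956140329
sn v = 0.9543561645285101, cn v = -0.2986709079010398, dn v = 0.8876385410721184
m = k² = 0.232870909489
D = 1 − m·sn²u·sn²v = 0.9851995237512285
sn(u+v) = (sn u·cn v·dn v + sn v·cn u·dn u)/D = 0.8429142015571275/0.9851995237512285 = 0.8555771508573838

sn(u+v)=0.8555771509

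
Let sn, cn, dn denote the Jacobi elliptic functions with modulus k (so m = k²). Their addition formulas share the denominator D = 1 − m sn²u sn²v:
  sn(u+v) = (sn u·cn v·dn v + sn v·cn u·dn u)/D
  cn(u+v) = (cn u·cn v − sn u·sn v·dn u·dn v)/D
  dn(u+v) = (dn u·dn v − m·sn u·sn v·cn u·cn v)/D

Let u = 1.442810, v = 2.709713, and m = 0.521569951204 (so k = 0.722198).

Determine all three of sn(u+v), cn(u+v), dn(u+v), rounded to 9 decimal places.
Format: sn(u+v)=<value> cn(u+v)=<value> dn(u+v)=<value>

sn u = 0.9547046067724691, cn u = 0.2975552281634877, dn u = 0.7242992406900508
sn v = 0.8183397800147629, cn v = -0.5747347252823597, dn v = 0.8066691003108318
m = k² = 0.521569951204
D = 1 − m·sn²u·sn²v = 0.6816404184514793
sn(u+v) = (sn u·cn v·dn v + sn v·cn u·dn u)/D = -0.2662530676835134/0.6816404184514793 = -0.3906063379991102
cn(u+v) = (cn u·cn v − sn u·sn v·dn u·dn v)/D = -0.6274894134691247/0.6816404184514793 = -0.9205578138905372
dn(u+v) = (dn u·dn v − m·sn u·sn v·cn u·cn v)/D = 0.6539565759181812/0.6816404184514793 = 0.9593864422004361

sn(u+v)=-0.390606338 cn(u+v)=-0.920557814 dn(u+v)=0.959386442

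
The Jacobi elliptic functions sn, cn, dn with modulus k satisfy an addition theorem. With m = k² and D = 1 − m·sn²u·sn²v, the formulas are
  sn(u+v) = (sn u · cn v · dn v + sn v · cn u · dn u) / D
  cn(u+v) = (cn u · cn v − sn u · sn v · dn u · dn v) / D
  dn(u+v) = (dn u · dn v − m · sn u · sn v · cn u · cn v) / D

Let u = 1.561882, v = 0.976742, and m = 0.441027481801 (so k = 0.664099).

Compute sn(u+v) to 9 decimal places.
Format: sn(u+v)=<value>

sn u = 0.9830941404040803, cn u = 0.1831008222350802, dn u = 0.7574683929695759
sn v = 0.7959394146628176, cn v = 0.6053762864419215, dn v = 0.8488818924867385
m = k² = 0.441027481801
D = 1 − m·sn²u·sn²v = 0.7299675912843521
sn(u+v) = (sn u·cn v·dn v + sn v·cn u·dn u)/D = 0.6155964586883396/0.7299675912843521 = 0.8433202597463533

sn(u+v)=0.843320260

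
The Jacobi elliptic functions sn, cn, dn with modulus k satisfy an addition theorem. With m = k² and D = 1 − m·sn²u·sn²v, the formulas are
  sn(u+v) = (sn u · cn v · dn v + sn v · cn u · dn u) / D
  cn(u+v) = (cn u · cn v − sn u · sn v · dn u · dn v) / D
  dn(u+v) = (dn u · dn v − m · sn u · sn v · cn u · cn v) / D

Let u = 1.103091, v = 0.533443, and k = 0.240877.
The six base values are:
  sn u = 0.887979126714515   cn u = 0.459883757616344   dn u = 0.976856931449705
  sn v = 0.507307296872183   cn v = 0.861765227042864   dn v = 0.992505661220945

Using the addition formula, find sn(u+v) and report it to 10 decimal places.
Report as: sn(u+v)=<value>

sn(u+v)=0.9991622224

m = k² = 0.058021729129
D = 1 − m·sn²u·sn²v = 0.9882256104630549
sn(u+v) = (sn u·cn v·dn v + sn v·cn u·dn u)/D = 0.9873976972135941/0.9882256104630549 = 0.9991622224310977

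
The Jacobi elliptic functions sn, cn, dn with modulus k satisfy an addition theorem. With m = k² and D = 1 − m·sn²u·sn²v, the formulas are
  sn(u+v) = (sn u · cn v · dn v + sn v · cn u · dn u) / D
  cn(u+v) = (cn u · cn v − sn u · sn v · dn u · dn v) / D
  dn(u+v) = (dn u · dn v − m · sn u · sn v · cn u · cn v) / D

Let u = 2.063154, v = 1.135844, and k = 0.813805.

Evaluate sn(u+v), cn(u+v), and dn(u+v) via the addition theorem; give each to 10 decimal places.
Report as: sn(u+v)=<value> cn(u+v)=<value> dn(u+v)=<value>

sn u = 0.9997307014109861, cn u = -0.02320613402309381, dn u = 0.5814448170880916
sn v = 0.8477582037617909, cn v = 0.5303829069215766, dn v = 0.7238952812103567
m = k² = 0.662278578025
D = 1 − m·sn²u·sn²v = 0.5242807027667796
sn(u+v) = (sn u·cn v·dn v + sn v·cn u·dn u)/D = 0.3723994139522201/0.5242807027667796 = 0.7103053993537462
cn(u+v) = (cn u·cn v − sn u·sn v·dn u·dn v)/D = -0.3690378460018312/0.5242807027667796 = -0.7038936280780748
dn(u+v) = (dn u·dn v − m·sn u·sn v·cn u·cn v)/D = 0.4278137276426557/0.5242807027667796 = 0.8160012859236665

sn(u+v)=0.7103053994 cn(u+v)=-0.7038936281 dn(u+v)=0.8160012859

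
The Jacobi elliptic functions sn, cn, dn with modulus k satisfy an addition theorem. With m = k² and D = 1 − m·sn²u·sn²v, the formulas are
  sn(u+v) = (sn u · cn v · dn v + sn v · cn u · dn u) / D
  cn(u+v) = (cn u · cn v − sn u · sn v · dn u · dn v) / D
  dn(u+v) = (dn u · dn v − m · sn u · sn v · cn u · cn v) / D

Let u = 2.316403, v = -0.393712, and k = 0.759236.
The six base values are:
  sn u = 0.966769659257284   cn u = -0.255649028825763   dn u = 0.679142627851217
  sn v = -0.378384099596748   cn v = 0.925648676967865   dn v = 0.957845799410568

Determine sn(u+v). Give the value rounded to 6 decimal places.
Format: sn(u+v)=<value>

m = k² = 0.576439303696
D = 1 − m·sn²u·sn²v = 0.922862534384858
sn(u+v) = (sn u·cn v·dn v + sn v·cn u·dn u)/D = 0.9228615853766554/0.922862534384858 = 0.9999989716689461

sn(u+v)=0.999999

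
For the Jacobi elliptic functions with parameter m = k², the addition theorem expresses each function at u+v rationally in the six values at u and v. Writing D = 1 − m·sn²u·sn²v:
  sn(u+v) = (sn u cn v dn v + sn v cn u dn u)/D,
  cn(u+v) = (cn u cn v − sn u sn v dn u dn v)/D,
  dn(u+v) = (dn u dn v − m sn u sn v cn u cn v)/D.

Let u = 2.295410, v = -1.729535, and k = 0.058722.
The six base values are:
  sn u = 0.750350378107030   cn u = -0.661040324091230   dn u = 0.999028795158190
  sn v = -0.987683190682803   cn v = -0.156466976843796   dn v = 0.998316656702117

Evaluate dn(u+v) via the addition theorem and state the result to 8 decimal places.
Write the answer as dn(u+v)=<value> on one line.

m = k² = 0.003448273284
D = 1 − m·sn²u·sn²v = 0.9981060643713955
dn(u+v) = (dn u·dn v − m·sn u·sn v·cn u·cn v)/D = 0.9976114092050537/0.9981060643713955 = 0.9995044062109237

dn(u+v)=0.99950441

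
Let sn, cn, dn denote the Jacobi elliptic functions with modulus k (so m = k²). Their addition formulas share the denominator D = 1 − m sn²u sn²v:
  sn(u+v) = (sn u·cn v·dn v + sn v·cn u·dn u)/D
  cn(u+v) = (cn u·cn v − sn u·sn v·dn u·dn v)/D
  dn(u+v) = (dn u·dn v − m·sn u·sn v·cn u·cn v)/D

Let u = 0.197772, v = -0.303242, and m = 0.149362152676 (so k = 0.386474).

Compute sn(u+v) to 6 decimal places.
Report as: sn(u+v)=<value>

sn(u+v)=-0.105246

sn u = 0.1962979579955827, cn u = 0.9805442935873751, dn u = 0.997118169954149
sn v = -0.297965785305685, cn v = 0.9545765505118835, dn v = 0.9933474160663159
m = k² = 0.149362152676
D = 1 − m·sn²u·sn²v = 0.999489018797722
sn(u+v) = (sn u·cn v·dn v + sn v·cn u·dn u)/D = -0.1051918131292811/0.999489018797722 = -0.105245591648236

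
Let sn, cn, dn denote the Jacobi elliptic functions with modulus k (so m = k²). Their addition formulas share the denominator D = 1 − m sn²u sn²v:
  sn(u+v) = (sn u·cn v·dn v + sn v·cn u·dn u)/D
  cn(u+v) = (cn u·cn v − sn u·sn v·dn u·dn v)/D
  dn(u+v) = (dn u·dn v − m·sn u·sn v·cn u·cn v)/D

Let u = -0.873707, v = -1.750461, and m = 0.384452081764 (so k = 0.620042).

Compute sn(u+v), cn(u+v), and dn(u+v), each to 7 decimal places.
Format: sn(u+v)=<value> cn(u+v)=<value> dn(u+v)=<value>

sn u = -0.7428191821852139, cn u = 0.6694920929911644, dn u = 0.8876186684616038
sn v = -0.9999169452902085, cn v = 0.01288807671835394, dn v = 0.7846093146886393
m = k² = 0.384452081764
D = 1 − m·sn²u·sn²v = 0.7879021364442539
sn(u+v) = (sn u·cn v·dn v + sn v·cn u·dn u)/D = -0.6017157901566479/0.7879021364442539 = -0.7636935633556578
cn(u+v) = (cn u·cn v − sn u·sn v·dn u·dn v)/D = -0.5086530099090936/0.7879021364442539 = -0.6455789194894284
dn(u+v) = (dn u·dn v − m·sn u·sn v·cn u·cn v)/D = 0.6939699766265086/0.7879021364442539 = 0.8807819455324053

sn(u+v)=-0.7636936 cn(u+v)=-0.6455789 dn(u+v)=0.8807819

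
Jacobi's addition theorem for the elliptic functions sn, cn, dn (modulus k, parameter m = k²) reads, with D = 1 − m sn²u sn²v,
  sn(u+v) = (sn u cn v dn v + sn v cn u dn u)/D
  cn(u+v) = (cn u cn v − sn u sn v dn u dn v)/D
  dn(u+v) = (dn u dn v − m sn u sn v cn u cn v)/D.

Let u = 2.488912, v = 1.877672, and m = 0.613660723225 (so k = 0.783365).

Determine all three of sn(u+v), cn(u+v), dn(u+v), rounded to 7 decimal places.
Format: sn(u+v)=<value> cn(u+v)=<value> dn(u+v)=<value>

sn(u+v)=-0.4161207 cn(u+v)=-0.9093094 dn(u+v)=0.9453786

sn u = 0.9444343439793738, cn u = -0.3287001215580091, dn u = 0.672786366359565
sn v = 0.9985381789135399, cn v = 0.05405095051922237, dn v = 0.6230024797710417
m = k² = 0.613660723225
D = 1 − m·sn²u·sn²v = 0.4542406055071115
sn(u+v) = (sn u·cn v·dn v + sn v·cn u·dn u)/D = -0.1890189208534432/0.4542406055071115 = -0.4161207046702123
cn(u+v) = (cn u·cn v − sn u·sn v·dn u·dn v)/D = -0.4130452460092806/0.4542406055071115 = -0.9093093858224306
dn(u+v) = (dn u·dn v − m·sn u·sn v·cn u·cn v)/D = 0.4294293467210591/0.4542406055071115 = 0.9453785978504644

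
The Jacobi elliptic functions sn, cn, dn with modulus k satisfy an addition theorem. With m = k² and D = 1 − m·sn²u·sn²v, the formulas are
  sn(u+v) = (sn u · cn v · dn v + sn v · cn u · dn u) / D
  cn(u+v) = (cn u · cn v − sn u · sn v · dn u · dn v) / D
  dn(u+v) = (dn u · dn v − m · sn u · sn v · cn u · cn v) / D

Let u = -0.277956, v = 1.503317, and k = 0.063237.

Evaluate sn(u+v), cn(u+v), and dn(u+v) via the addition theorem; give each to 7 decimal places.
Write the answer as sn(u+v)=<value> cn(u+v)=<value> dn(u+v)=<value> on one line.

sn u = -0.2743771233112062, cn u = 0.9616221681115027, dn u = 0.9998494637794666
sn v = 0.9976262837124193, cn v = 0.06886071482454607, dn v = 0.9980080379903563
m = k² = 0.003998918169
D = 1 − m·sn²u·sn²v = 0.9997003777373451
sn(u+v) = (sn u·cn v·dn v + sn v·cn u·dn u)/D = 0.9403389654572584/0.9997003777373451 = 0.9406207963885725
cn(u+v) = (cn u·cn v − sn u·sn v·dn u·dn v)/D = 0.3393574447260051/0.9997003777373451 = 0.3394591542458792
dn(u+v) = (dn u·dn v − m·sn u·sn v·cn u·cn v)/D = 0.9979302843203827/0.9997003777373451 = 0.9982293760646877

sn(u+v)=0.9406208 cn(u+v)=0.3394592 dn(u+v)=0.9982294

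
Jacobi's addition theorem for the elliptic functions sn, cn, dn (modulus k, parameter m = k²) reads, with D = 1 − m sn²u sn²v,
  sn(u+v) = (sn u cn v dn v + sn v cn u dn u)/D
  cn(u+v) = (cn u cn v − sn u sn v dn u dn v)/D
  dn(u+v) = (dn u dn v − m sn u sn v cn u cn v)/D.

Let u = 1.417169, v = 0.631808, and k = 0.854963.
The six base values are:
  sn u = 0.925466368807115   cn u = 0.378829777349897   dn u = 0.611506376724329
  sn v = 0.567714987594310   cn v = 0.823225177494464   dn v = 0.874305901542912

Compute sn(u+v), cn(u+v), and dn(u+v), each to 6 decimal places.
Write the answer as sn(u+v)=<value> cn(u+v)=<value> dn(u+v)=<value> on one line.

sn(u+v)=0.999248 cn(u+v)=0.038786 dn(u+v)=0.519748

m = k² = 0.730961731369
D = 1 − m·sn²u·sn²v = 0.7982206854324695
sn(u+v) = (sn u·cn v·dn v + sn v·cn u·dn u)/D = 0.7976200541729479/0.7982206854324695 = 0.9992475373408844
cn(u+v) = (cn u·cn v − sn u·sn v·dn u·dn v)/D = 0.03095984227067513/0.7982206854324695 = 0.03878606860946147
dn(u+v) = (dn u·dn v − m·sn u·sn v·cn u·cn v)/D = 0.4148735388292034/0.7982206854324695 = 0.519747917337457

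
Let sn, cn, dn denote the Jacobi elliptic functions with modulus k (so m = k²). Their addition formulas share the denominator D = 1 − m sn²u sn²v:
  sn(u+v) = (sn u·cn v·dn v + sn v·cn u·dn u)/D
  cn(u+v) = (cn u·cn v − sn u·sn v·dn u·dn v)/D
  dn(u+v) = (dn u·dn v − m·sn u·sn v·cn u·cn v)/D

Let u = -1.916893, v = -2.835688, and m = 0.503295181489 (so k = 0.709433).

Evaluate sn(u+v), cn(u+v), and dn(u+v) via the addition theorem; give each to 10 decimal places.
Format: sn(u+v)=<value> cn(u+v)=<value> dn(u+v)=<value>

sn u = -0.9991050328336415, cn u = -0.04229814849952877, dn u = 0.7054114265543157
sn v = -0.7378104066873889, cn v = -0.6750080027553672, dn v = 0.8520704918428104
m = k² = 0.503295181489
D = 1 − m·sn²u·sn²v = 0.7265143024522786
sn(u+v) = (sn u·cn v·dn v + sn v·cn u·dn u)/D = 0.5966541463802546/0.7265143024522786 = 0.8212558849375798
cn(u+v) = (cn u·cn v − sn u·sn v·dn u·dn v)/D = -0.4145200372418331/0.7265143024522786 = -0.5705600507005311
dn(u+v) = (dn u·dn v − m·sn u·sn v·cn u·cn v)/D = 0.5904675050165866/0.7265143024522786 = 0.8127403727958566

sn(u+v)=0.8212558849 cn(u+v)=-0.5705600507 dn(u+v)=0.8127403728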